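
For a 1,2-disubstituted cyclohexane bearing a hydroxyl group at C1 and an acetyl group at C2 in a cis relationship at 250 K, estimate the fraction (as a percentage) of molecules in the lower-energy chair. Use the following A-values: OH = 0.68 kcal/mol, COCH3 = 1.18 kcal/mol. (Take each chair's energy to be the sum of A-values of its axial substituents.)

73.2%

C1 and C2 have opposite parity, so for the cis isomer the two substituents are one axial and one equatorial in each chair.
Chair I (hydroxyl axial, acetyl equatorial): E = 0.68 kcal/mol; chair II (hydroxyl equatorial, acetyl axial): E = 1.18 kcal/mol.
ΔG = 0.50 kcal/mol between the two chairs.
K = exp(ΔG/RT) with R = 1.987×10⁻³ kcal mol⁻¹ K⁻¹ and T = 250 K gives K ≈ 2.74.
Fraction in the lower-energy chair = K/(K+1) = 73.2%.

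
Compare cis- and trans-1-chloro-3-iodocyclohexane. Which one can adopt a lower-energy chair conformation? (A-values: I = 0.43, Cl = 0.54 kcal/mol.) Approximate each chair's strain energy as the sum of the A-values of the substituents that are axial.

At 1,3 positions (parity same): cis → (e,e or a,a); trans → (a,e or e,a).
Best chair for cis: E = 0.00 kcal/mol; best chair for trans: E = 0.43 kcal/mol.
The cis isomer is lower by 0.43 kcal/mol.

cis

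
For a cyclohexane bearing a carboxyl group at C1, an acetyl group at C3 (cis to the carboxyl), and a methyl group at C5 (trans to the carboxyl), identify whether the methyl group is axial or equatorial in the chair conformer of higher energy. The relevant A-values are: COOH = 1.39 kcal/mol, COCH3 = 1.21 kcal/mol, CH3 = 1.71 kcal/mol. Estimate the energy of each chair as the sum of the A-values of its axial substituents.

equatorial

Chair I (carboxyl axial, acetyl axial, methyl equatorial): E = 2.60 kcal/mol.
Chair II (carboxyl equatorial, acetyl equatorial, methyl axial): E = 1.71 kcal/mol.
Chair I is the less stable (higher-energy) conformer, and in that chair the methyl group is equatorial.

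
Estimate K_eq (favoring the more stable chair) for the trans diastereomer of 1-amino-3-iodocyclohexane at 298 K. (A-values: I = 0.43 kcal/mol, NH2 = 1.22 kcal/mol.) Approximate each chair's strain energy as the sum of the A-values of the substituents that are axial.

C1 and C3 have the same parity, so for the trans isomer the two substituents are one axial and one equatorial in each chair.
Chair I (iodo axial, amino equatorial): E = 0.43 kcal/mol; chair II (iodo equatorial, amino axial): E = 1.22 kcal/mol.
ΔG = 0.79 kcal/mol between the two chairs.
K = exp(ΔG/RT) with R = 1.987×10⁻³ kcal mol⁻¹ K⁻¹ and T = 298 K gives K ≈ 3.8.

K ≈ 3.80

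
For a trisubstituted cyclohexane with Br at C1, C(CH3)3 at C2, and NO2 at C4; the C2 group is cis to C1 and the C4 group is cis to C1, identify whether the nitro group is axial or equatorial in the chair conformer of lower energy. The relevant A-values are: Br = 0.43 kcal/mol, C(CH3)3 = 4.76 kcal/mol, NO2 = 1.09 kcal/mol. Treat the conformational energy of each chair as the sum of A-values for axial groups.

equatorial

Chair I (bromo axial, tert-butyl equatorial, nitro equatorial): E = 0.43 kcal/mol.
Chair II (bromo equatorial, tert-butyl axial, nitro axial): E = 5.85 kcal/mol.
Chair I is the more stable (lower-energy) conformer, and in that chair the nitro group is equatorial.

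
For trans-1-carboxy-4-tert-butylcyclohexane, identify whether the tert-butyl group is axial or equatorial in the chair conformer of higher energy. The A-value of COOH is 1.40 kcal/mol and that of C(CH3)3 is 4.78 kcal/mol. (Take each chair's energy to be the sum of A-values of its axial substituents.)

C1 and C4 have opposite parity, so for the trans isomer the two substituents are e,e in one chair and a,a in the other.
Chair I (carboxyl axial, tert-butyl axial): E = 6.18 kcal/mol.
Chair II (carboxyl equatorial, tert-butyl equatorial): E = 0.00 kcal/mol.
Chair I is the less stable (higher-energy) conformer, and in that chair the tert-butyl group is axial.

axial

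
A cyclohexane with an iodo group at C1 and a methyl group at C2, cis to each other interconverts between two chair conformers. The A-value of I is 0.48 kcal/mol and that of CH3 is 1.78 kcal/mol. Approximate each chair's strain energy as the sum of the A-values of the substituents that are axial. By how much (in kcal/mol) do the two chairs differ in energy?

1.30 kcal/mol

C1 and C2 have opposite parity, so for the cis isomer the two substituents are one axial and one equatorial in each chair.
Chair I (iodo axial, methyl equatorial): E = 0.48 kcal/mol.
Chair II (iodo equatorial, methyl axial): E = 1.78 kcal/mol.
ΔE = 1.78 − 0.48 = 1.30 kcal/mol; chair I is more stable.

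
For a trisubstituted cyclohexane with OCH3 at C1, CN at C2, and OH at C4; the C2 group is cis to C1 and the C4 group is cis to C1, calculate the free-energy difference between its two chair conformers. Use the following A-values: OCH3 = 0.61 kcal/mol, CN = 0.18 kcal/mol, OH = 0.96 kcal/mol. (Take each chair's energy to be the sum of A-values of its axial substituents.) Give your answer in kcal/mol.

Chair I (methoxy axial, cyano equatorial, hydroxyl equatorial): E = 0.61 kcal/mol.
Chair II (methoxy equatorial, cyano axial, hydroxyl axial): E = 1.14 kcal/mol.
ΔE = 1.14 − 0.61 = 0.53 kcal/mol; chair I is more stable.

0.53 kcal/mol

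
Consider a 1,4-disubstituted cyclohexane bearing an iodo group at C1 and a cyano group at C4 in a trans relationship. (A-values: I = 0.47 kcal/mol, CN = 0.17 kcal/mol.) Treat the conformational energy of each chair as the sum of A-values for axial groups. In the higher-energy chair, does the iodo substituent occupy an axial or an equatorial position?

axial

C1 and C4 have opposite parity, so for the trans isomer the two substituents are e,e in one chair and a,a in the other.
Chair I (iodo axial, cyano axial): E = 0.64 kcal/mol.
Chair II (iodo equatorial, cyano equatorial): E = 0.00 kcal/mol.
Chair I is the less stable (higher-energy) conformer, and in that chair the iodo group is axial.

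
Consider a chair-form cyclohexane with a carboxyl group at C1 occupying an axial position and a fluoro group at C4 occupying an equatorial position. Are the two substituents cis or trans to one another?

C1 and C4 have opposite parity, so their axial bonds point in opposite directions.
With opposite-parity carbons, two substituents on the same face are one axial and one equatorial; opposite faces give both axial or both equatorial.
Here the groups are axial/equatorial → same face → cis.

cis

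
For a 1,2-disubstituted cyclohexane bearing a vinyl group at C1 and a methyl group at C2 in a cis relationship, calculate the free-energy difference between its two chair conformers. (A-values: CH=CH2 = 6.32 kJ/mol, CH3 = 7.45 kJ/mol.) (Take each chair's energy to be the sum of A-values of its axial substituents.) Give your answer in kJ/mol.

C1 and C2 have opposite parity, so for the cis isomer the two substituents are one axial and one equatorial in each chair.
Chair I (vinyl axial, methyl equatorial): E = 6.32 kJ/mol.
Chair II (vinyl equatorial, methyl axial): E = 7.45 kJ/mol.
ΔE = 7.45 − 6.32 = 1.13 kJ/mol; chair I is more stable.

1.13 kJ/mol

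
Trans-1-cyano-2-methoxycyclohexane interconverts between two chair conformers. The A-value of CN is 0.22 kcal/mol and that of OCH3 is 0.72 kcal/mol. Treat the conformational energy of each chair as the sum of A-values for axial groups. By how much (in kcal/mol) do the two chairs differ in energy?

0.94 kcal/mol

C1 and C2 have opposite parity, so for the trans isomer the two substituents are e,e in one chair and a,a in the other.
Chair I (cyano axial, methoxy axial): E = 0.94 kcal/mol.
Chair II (cyano equatorial, methoxy equatorial): E = 0.00 kcal/mol.
ΔE = 0.94 − 0.00 = 0.94 kcal/mol; chair II is more stable.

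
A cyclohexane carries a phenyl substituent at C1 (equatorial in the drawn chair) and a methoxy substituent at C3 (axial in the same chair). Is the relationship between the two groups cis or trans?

trans

C1 and C3 have the same parity, so their axial bonds point in the same direction.
With same-parity carbons, two substituents on the same face are both axial or both equatorial; opposite faces give one of each.
Here the groups are equatorial/axial → opposite face → trans.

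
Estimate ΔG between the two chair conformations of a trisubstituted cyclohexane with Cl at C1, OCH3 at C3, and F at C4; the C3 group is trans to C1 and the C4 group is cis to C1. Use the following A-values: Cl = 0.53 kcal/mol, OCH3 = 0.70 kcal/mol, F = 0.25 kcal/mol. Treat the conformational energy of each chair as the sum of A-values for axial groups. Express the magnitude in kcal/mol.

Chair I (chloro axial, methoxy equatorial, fluoro equatorial): E = 0.53 kcal/mol.
Chair II (chloro equatorial, methoxy axial, fluoro axial): E = 0.95 kcal/mol.
ΔE = 0.95 − 0.53 = 0.42 kcal/mol; chair I is more stable.

0.42 kcal/mol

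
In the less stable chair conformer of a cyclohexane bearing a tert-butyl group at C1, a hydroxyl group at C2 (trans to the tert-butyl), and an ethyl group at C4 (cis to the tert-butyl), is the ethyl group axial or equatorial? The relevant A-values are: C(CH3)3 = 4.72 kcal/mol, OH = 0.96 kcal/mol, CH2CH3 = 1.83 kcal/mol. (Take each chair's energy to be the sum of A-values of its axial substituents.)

equatorial

Chair I (tert-butyl axial, hydroxyl axial, ethyl equatorial): E = 5.68 kcal/mol.
Chair II (tert-butyl equatorial, hydroxyl equatorial, ethyl axial): E = 1.83 kcal/mol.
Chair I is the less stable (higher-energy) conformer, and in that chair the ethyl group is equatorial.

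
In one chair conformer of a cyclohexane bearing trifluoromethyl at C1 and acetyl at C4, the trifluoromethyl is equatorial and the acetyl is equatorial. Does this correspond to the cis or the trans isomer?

trans

C1 and C4 have opposite parity, so their axial bonds point in opposite directions.
With opposite-parity carbons, two substituents on the same face are one axial and one equatorial; opposite faces give both axial or both equatorial.
Here the groups are equatorial/equatorial → opposite face → trans.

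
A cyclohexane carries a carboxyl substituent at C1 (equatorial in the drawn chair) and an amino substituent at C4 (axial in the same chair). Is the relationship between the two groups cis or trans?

cis

C1 and C4 have opposite parity, so their axial bonds point in opposite directions.
With opposite-parity carbons, two substituents on the same face are one axial and one equatorial; opposite faces give both axial or both equatorial.
Here the groups are equatorial/axial → same face → cis.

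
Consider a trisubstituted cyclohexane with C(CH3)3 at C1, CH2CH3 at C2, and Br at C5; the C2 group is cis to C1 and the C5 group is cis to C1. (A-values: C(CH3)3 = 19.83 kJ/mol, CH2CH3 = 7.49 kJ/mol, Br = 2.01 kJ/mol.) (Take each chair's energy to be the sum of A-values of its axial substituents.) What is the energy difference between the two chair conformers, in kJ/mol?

14.35 kJ/mol

Chair I (tert-butyl axial, ethyl equatorial, bromo axial): E = 21.84 kJ/mol.
Chair II (tert-butyl equatorial, ethyl axial, bromo equatorial): E = 7.49 kJ/mol.
ΔE = 21.84 − 7.49 = 14.35 kJ/mol; chair II is more stable.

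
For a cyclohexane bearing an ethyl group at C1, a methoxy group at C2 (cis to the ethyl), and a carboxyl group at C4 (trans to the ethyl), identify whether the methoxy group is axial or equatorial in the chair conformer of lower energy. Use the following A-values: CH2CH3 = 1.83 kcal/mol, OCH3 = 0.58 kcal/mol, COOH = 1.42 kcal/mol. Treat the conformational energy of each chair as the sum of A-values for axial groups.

axial

Chair I (ethyl axial, methoxy equatorial, carboxyl axial): E = 3.25 kcal/mol.
Chair II (ethyl equatorial, methoxy axial, carboxyl equatorial): E = 0.58 kcal/mol.
Chair II is the more stable (lower-energy) conformer, and in that chair the methoxy group is axial.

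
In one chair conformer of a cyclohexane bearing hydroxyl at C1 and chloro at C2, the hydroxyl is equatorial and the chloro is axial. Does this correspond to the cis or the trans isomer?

cis

C1 and C2 have opposite parity, so their axial bonds point in opposite directions.
With opposite-parity carbons, two substituents on the same face are one axial and one equatorial; opposite faces give both axial or both equatorial.
Here the groups are equatorial/axial → same face → cis.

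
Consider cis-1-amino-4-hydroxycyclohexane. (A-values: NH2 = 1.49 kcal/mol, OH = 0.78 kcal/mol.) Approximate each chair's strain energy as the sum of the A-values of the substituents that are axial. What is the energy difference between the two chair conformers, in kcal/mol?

0.71 kcal/mol

C1 and C4 have opposite parity, so for the cis isomer the two substituents are one axial and one equatorial in each chair.
Chair I (amino axial, hydroxyl equatorial): E = 1.49 kcal/mol.
Chair II (amino equatorial, hydroxyl axial): E = 0.78 kcal/mol.
ΔE = 1.49 − 0.78 = 0.71 kcal/mol; chair II is more stable.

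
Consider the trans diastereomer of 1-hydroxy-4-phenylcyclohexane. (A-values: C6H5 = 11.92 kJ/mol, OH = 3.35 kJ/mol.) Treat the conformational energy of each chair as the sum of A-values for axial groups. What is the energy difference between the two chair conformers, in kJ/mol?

C1 and C4 have opposite parity, so for the trans isomer the two substituents are e,e in one chair and a,a in the other.
Chair I (phenyl axial, hydroxyl axial): E = 15.27 kJ/mol.
Chair II (phenyl equatorial, hydroxyl equatorial): E = 0.00 kJ/mol.
ΔE = 15.27 − 0.00 = 15.27 kJ/mol; chair II is more stable.

15.27 kJ/mol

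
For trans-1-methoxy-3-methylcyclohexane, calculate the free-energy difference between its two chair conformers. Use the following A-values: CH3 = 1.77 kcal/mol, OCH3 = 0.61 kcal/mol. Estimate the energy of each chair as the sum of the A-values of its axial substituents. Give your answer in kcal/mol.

1.16 kcal/mol

C1 and C3 have the same parity, so for the trans isomer the two substituents are one axial and one equatorial in each chair.
Chair I (methyl axial, methoxy equatorial): E = 1.77 kcal/mol.
Chair II (methyl equatorial, methoxy axial): E = 0.61 kcal/mol.
ΔE = 1.77 − 0.61 = 1.16 kcal/mol; chair II is more stable.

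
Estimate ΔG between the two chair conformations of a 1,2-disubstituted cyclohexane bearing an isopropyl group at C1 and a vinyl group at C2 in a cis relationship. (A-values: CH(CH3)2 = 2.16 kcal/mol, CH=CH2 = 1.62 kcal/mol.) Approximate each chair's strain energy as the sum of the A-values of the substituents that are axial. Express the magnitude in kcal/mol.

C1 and C2 have opposite parity, so for the cis isomer the two substituents are one axial and one equatorial in each chair.
Chair I (isopropyl axial, vinyl equatorial): E = 2.16 kcal/mol.
Chair II (isopropyl equatorial, vinyl axial): E = 1.62 kcal/mol.
ΔE = 2.16 − 1.62 = 0.54 kcal/mol; chair II is more stable.

0.54 kcal/mol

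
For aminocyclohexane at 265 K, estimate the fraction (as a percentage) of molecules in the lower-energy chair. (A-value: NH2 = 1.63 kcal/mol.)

95.7%

One chair has the amino group axial (E = 1.63 kcal/mol) and the other has it equatorial (E = 0).
ΔG = 1.63 kcal/mol between the two chairs.
K = exp(ΔG/RT) with R = 1.987×10⁻³ kcal mol⁻¹ K⁻¹ and T = 265 K gives K ≈ 22.1.
Fraction in the lower-energy chair = K/(K+1) = 95.7%.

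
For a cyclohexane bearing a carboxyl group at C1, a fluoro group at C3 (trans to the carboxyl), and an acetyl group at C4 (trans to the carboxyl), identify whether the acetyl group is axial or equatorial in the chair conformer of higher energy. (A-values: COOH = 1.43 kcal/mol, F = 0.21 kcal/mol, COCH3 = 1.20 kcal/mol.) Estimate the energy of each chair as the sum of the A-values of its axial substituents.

axial

Chair I (carboxyl axial, fluoro equatorial, acetyl axial): E = 2.63 kcal/mol.
Chair II (carboxyl equatorial, fluoro axial, acetyl equatorial): E = 0.21 kcal/mol.
Chair I is the less stable (higher-energy) conformer, and in that chair the acetyl group is axial.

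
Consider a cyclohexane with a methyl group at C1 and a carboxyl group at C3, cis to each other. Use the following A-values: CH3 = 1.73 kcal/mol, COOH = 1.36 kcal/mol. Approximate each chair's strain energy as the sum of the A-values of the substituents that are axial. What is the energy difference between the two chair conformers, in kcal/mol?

3.09 kcal/mol

C1 and C3 have the same parity, so for the cis isomer the two substituents are e,e in one chair and a,a in the other.
Chair I (methyl axial, carboxyl axial): E = 3.09 kcal/mol.
Chair II (methyl equatorial, carboxyl equatorial): E = 0.00 kcal/mol.
ΔE = 3.09 − 0.00 = 3.09 kcal/mol; chair II is more stable.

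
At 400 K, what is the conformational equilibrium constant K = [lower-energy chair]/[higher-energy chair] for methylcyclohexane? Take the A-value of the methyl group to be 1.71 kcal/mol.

One chair has the methyl group axial (E = 1.71 kcal/mol) and the other has it equatorial (E = 0).
ΔG = 1.71 kcal/mol between the two chairs.
K = exp(ΔG/RT) with R = 1.987×10⁻³ kcal mol⁻¹ K⁻¹ and T = 400 K gives K ≈ 8.6.

K ≈ 8.60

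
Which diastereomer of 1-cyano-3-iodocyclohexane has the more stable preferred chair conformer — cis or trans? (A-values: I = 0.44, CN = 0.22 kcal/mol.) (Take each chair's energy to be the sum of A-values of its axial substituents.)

At 1,3 positions (parity same): cis → (e,e or a,a); trans → (a,e or e,a).
Best chair for cis: E = 0.00 kcal/mol; best chair for trans: E = 0.22 kcal/mol.
The cis isomer is lower by 0.22 kcal/mol.

cis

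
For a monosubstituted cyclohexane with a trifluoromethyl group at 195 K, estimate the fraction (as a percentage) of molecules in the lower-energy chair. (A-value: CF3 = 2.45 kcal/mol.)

99.8%

One chair has the trifluoromethyl group axial (E = 2.45 kcal/mol) and the other has it equatorial (E = 0).
ΔG = 2.45 kcal/mol between the two chairs.
K = exp(ΔG/RT) with R = 1.987×10⁻³ kcal mol⁻¹ K⁻¹ and T = 195 K gives K ≈ 557.
Fraction in the lower-energy chair = K/(K+1) = 99.8%.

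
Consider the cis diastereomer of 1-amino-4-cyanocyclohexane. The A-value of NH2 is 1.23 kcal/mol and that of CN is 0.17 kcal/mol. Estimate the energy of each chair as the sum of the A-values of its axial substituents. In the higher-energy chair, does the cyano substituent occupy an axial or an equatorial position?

equatorial

C1 and C4 have opposite parity, so for the cis isomer the two substituents are one axial and one equatorial in each chair.
Chair I (amino axial, cyano equatorial): E = 1.23 kcal/mol.
Chair II (amino equatorial, cyano axial): E = 0.17 kcal/mol.
Chair I is the less stable (higher-energy) conformer, and in that chair the cyano group is equatorial.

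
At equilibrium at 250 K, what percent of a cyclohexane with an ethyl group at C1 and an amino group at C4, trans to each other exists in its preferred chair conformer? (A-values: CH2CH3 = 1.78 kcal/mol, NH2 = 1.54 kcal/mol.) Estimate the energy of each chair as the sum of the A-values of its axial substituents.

99.9%

C1 and C4 have opposite parity, so for the trans isomer the two substituents are e,e in one chair and a,a in the other.
Chair I (ethyl axial, amino axial): E = 3.32 kcal/mol; chair II (ethyl equatorial, amino equatorial): E = 0.00 kcal/mol.
ΔG = 3.32 kcal/mol between the two chairs.
K = exp(ΔG/RT) with R = 1.987×10⁻³ kcal mol⁻¹ K⁻¹ and T = 250 K gives K ≈ 799.
Fraction in the lower-energy chair = K/(K+1) = 99.9%.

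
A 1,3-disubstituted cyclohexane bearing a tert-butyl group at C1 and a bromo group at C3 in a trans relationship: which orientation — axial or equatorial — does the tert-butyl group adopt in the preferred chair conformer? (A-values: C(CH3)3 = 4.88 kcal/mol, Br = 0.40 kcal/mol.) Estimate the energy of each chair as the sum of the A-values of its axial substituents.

equatorial

C1 and C3 have the same parity, so for the trans isomer the two substituents are one axial and one equatorial in each chair.
Chair I (tert-butyl axial, bromo equatorial): E = 4.88 kcal/mol.
Chair II (tert-butyl equatorial, bromo axial): E = 0.40 kcal/mol.
Chair II is the more stable (lower-energy) conformer, and in that chair the tert-butyl group is equatorial.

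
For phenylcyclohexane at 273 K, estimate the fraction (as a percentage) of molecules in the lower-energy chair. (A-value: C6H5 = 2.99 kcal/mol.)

One chair has the phenyl group axial (E = 2.99 kcal/mol) and the other has it equatorial (E = 0).
ΔG = 2.99 kcal/mol between the two chairs.
K = exp(ΔG/RT) with R = 1.987×10⁻³ kcal mol⁻¹ K⁻¹ and T = 273 K gives K ≈ 248.
Fraction in the lower-energy chair = K/(K+1) = 99.6%.

99.6%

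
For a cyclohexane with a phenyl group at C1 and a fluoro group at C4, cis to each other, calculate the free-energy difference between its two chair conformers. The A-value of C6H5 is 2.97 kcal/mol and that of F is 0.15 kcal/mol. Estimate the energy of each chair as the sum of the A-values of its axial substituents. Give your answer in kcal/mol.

C1 and C4 have opposite parity, so for the cis isomer the two substituents are one axial and one equatorial in each chair.
Chair I (phenyl axial, fluoro equatorial): E = 2.97 kcal/mol.
Chair II (phenyl equatorial, fluoro axial): E = 0.15 kcal/mol.
ΔE = 2.97 − 0.15 = 2.82 kcal/mol; chair II is more stable.

2.82 kcal/mol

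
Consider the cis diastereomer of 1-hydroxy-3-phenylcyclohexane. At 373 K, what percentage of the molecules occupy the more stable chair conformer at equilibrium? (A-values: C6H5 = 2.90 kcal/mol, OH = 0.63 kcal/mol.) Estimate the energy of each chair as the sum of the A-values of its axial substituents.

C1 and C3 have the same parity, so for the cis isomer the two substituents are e,e in one chair and a,a in the other.
Chair I (phenyl axial, hydroxyl axial): E = 3.53 kcal/mol; chair II (phenyl equatorial, hydroxyl equatorial): E = 0.00 kcal/mol.
ΔG = 3.53 kcal/mol between the two chairs.
K = exp(ΔG/RT) with R = 1.987×10⁻³ kcal mol⁻¹ K⁻¹ and T = 373 K gives K ≈ 117.
Fraction in the lower-energy chair = K/(K+1) = 99.2%.

99.2%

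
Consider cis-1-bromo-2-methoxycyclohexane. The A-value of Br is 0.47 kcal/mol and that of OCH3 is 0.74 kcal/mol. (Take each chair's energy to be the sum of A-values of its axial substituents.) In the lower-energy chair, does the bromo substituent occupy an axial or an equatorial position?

axial

C1 and C2 have opposite parity, so for the cis isomer the two substituents are one axial and one equatorial in each chair.
Chair I (bromo axial, methoxy equatorial): E = 0.47 kcal/mol.
Chair II (bromo equatorial, methoxy axial): E = 0.74 kcal/mol.
Chair I is the more stable (lower-energy) conformer, and in that chair the bromo group is axial.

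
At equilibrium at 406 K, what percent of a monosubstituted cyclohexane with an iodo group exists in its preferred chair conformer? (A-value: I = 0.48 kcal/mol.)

64.5%

One chair has the iodo group axial (E = 0.48 kcal/mol) and the other has it equatorial (E = 0).
ΔG = 0.48 kcal/mol between the two chairs.
K = exp(ΔG/RT) with R = 1.987×10⁻³ kcal mol⁻¹ K⁻¹ and T = 406 K gives K ≈ 1.81.
Fraction in the lower-energy chair = K/(K+1) = 64.5%.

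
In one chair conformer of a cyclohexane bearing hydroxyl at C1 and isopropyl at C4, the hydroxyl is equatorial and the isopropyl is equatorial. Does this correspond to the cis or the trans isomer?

trans

C1 and C4 have opposite parity, so their axial bonds point in opposite directions.
With opposite-parity carbons, two substituents on the same face are one axial and one equatorial; opposite faces give both axial or both equatorial.
Here the groups are equatorial/equatorial → opposite face → trans.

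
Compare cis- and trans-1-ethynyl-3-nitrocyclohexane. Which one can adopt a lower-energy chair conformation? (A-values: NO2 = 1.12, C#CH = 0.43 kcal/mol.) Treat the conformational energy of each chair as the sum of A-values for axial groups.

cis

At 1,3 positions (parity same): cis → (e,e or a,a); trans → (a,e or e,a).
Best chair for cis: E = 0.00 kcal/mol; best chair for trans: E = 0.43 kcal/mol.
The cis isomer is lower by 0.43 kcal/mol.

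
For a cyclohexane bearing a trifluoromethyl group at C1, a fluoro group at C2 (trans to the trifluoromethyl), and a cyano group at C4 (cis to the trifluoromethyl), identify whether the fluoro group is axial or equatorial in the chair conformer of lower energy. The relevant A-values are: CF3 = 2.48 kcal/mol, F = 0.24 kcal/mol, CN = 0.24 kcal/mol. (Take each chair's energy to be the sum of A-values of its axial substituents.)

Chair I (trifluoromethyl axial, fluoro axial, cyano equatorial): E = 2.72 kcal/mol.
Chair II (trifluoromethyl equatorial, fluoro equatorial, cyano axial): E = 0.24 kcal/mol.
Chair II is the more stable (lower-energy) conformer, and in that chair the fluoro group is equatorial.

equatorial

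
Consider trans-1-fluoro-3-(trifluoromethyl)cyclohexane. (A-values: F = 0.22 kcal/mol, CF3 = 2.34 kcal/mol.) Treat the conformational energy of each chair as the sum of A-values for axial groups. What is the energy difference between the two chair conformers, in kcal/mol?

C1 and C3 have the same parity, so for the trans isomer the two substituents are one axial and one equatorial in each chair.
Chair I (fluoro axial, trifluoromethyl equatorial): E = 0.22 kcal/mol.
Chair II (fluoro equatorial, trifluoromethyl axial): E = 2.34 kcal/mol.
ΔE = 2.34 − 0.22 = 2.12 kcal/mol; chair I is more stable.

2.12 kcal/mol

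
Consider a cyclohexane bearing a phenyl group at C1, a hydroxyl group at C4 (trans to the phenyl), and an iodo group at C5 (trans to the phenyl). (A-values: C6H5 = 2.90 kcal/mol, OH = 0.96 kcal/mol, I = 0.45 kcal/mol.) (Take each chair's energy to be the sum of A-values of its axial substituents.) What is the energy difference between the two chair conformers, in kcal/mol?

3.41 kcal/mol

Chair I (phenyl axial, hydroxyl axial, iodo equatorial): E = 3.86 kcal/mol.
Chair II (phenyl equatorial, hydroxyl equatorial, iodo axial): E = 0.45 kcal/mol.
ΔE = 3.86 − 0.45 = 3.41 kcal/mol; chair II is more stable.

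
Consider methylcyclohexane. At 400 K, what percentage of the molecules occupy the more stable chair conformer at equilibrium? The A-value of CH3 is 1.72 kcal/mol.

89.7%

One chair has the methyl group axial (E = 1.72 kcal/mol) and the other has it equatorial (E = 0).
ΔG = 1.72 kcal/mol between the two chairs.
K = exp(ΔG/RT) with R = 1.987×10⁻³ kcal mol⁻¹ K⁻¹ and T = 400 K gives K ≈ 8.71.
Fraction in the lower-energy chair = K/(K+1) = 89.7%.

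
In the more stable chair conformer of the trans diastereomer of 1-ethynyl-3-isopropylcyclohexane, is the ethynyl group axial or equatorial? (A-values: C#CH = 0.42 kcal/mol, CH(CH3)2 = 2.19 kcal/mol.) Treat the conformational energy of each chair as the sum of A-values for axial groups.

C1 and C3 have the same parity, so for the trans isomer the two substituents are one axial and one equatorial in each chair.
Chair I (ethynyl axial, isopropyl equatorial): E = 0.42 kcal/mol.
Chair II (ethynyl equatorial, isopropyl axial): E = 2.19 kcal/mol.
Chair I is the more stable (lower-energy) conformer, and in that chair the ethynyl group is axial.

axial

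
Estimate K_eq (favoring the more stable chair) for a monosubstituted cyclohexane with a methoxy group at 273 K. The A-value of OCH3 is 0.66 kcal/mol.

K ≈ 3.38

One chair has the methoxy group axial (E = 0.66 kcal/mol) and the other has it equatorial (E = 0).
ΔG = 0.66 kcal/mol between the two chairs.
K = exp(ΔG/RT) with R = 1.987×10⁻³ kcal mol⁻¹ K⁻¹ and T = 273 K gives K ≈ 3.38.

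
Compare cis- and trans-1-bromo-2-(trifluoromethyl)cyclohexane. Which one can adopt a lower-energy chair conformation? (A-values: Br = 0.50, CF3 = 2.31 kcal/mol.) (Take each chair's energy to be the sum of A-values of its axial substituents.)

At 1,2 positions (parity opposite): cis → (a,e or e,a); trans → (e,e or a,a).
Best chair for cis: E = 0.50 kcal/mol; best chair for trans: E = 0.00 kcal/mol.
The trans isomer is lower by 0.50 kcal/mol.

trans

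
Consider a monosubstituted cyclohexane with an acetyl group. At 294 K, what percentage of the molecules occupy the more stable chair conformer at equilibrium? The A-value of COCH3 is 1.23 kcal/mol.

89.1%

One chair has the acetyl group axial (E = 1.23 kcal/mol) and the other has it equatorial (E = 0).
ΔG = 1.23 kcal/mol between the two chairs.
K = exp(ΔG/RT) with R = 1.987×10⁻³ kcal mol⁻¹ K⁻¹ and T = 294 K gives K ≈ 8.21.
Fraction in the lower-energy chair = K/(K+1) = 89.1%.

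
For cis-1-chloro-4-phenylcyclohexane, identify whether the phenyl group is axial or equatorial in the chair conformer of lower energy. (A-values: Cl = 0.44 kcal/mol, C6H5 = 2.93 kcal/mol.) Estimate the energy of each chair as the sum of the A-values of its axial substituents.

C1 and C4 have opposite parity, so for the cis isomer the two substituents are one axial and one equatorial in each chair.
Chair I (chloro axial, phenyl equatorial): E = 0.44 kcal/mol.
Chair II (chloro equatorial, phenyl axial): E = 2.93 kcal/mol.
Chair I is the more stable (lower-energy) conformer, and in that chair the phenyl group is equatorial.

equatorial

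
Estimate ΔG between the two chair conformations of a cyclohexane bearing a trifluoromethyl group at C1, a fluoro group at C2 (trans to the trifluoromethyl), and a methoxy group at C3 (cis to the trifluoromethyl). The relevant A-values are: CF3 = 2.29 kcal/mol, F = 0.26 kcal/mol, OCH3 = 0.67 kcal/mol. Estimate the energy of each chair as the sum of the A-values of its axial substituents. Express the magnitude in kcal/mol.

3.22 kcal/mol

Chair I (trifluoromethyl axial, fluoro axial, methoxy axial): E = 3.22 kcal/mol.
Chair II (trifluoromethyl equatorial, fluoro equatorial, methoxy equatorial): E = 0.00 kcal/mol.
ΔE = 3.22 − 0.00 = 3.22 kcal/mol; chair II is more stable.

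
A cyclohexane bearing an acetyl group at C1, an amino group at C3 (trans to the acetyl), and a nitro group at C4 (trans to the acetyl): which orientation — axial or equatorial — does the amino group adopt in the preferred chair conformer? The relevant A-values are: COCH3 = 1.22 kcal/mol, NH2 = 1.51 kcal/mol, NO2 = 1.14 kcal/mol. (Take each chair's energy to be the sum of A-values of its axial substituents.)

axial

Chair I (acetyl axial, amino equatorial, nitro axial): E = 2.36 kcal/mol.
Chair II (acetyl equatorial, amino axial, nitro equatorial): E = 1.51 kcal/mol.
Chair II is the more stable (lower-energy) conformer, and in that chair the amino group is axial.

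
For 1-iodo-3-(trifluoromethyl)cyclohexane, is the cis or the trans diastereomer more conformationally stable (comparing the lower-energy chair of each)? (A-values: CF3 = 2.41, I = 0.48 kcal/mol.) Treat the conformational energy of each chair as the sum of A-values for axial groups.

cis

At 1,3 positions (parity same): cis → (e,e or a,a); trans → (a,e or e,a).
Best chair for cis: E = 0.00 kcal/mol; best chair for trans: E = 0.48 kcal/mol.
The cis isomer is lower by 0.48 kcal/mol.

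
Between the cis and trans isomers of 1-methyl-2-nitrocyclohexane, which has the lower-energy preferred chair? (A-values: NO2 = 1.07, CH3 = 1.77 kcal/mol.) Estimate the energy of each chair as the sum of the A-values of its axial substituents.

trans

At 1,2 positions (parity opposite): cis → (a,e or e,a); trans → (e,e or a,a).
Best chair for cis: E = 1.07 kcal/mol; best chair for trans: E = 0.00 kcal/mol.
The trans isomer is lower by 1.07 kcal/mol.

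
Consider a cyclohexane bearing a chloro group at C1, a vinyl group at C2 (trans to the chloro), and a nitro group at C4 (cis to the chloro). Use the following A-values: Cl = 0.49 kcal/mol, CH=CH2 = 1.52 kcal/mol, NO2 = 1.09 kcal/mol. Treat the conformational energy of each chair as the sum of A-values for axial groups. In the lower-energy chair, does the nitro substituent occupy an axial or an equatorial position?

axial

Chair I (chloro axial, vinyl axial, nitro equatorial): E = 2.01 kcal/mol.
Chair II (chloro equatorial, vinyl equatorial, nitro axial): E = 1.09 kcal/mol.
Chair II is the more stable (lower-energy) conformer, and in that chair the nitro group is axial.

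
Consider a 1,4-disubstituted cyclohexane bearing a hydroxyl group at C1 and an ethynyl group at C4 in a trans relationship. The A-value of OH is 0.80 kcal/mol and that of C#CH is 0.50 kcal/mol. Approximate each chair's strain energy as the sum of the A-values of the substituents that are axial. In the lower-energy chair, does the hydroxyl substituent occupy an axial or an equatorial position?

C1 and C4 have opposite parity, so for the trans isomer the two substituents are e,e in one chair and a,a in the other.
Chair I (hydroxyl axial, ethynyl axial): E = 1.30 kcal/mol.
Chair II (hydroxyl equatorial, ethynyl equatorial): E = 0.00 kcal/mol.
Chair II is the more stable (lower-energy) conformer, and in that chair the hydroxyl group is equatorial.

equatorial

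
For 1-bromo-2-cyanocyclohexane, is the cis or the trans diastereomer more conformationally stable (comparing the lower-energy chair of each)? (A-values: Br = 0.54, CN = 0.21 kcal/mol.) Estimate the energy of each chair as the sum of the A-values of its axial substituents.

At 1,2 positions (parity opposite): cis → (a,e or e,a); trans → (e,e or a,a).
Best chair for cis: E = 0.21 kcal/mol; best chair for trans: E = 0.00 kcal/mol.
The trans isomer is lower by 0.21 kcal/mol.

trans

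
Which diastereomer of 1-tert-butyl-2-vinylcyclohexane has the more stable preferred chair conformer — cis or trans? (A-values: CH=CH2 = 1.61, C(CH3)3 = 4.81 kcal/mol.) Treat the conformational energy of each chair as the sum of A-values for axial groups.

At 1,2 positions (parity opposite): cis → (a,e or e,a); trans → (e,e or a,a).
Best chair for cis: E = 1.61 kcal/mol; best chair for trans: E = 0.00 kcal/mol.
The trans isomer is lower by 1.61 kcal/mol.

trans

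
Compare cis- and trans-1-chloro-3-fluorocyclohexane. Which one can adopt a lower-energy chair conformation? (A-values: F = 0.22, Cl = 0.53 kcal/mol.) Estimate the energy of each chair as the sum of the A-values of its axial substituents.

cis

At 1,3 positions (parity same): cis → (e,e or a,a); trans → (a,e or e,a).
Best chair for cis: E = 0.00 kcal/mol; best chair for trans: E = 0.22 kcal/mol.
The cis isomer is lower by 0.22 kcal/mol.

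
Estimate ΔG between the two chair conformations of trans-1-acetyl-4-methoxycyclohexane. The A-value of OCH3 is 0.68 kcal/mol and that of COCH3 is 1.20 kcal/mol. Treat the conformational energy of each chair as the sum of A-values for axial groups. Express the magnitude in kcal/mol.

1.88 kcal/mol

C1 and C4 have opposite parity, so for the trans isomer the two substituents are e,e in one chair and a,a in the other.
Chair I (methoxy axial, acetyl axial): E = 1.88 kcal/mol.
Chair II (methoxy equatorial, acetyl equatorial): E = 0.00 kcal/mol.
ΔE = 1.88 − 0.00 = 1.88 kcal/mol; chair II is more stable.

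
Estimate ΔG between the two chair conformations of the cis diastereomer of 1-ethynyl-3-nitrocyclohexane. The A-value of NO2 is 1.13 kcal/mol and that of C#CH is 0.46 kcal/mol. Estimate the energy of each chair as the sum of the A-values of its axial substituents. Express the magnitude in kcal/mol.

1.59 kcal/mol

C1 and C3 have the same parity, so for the cis isomer the two substituents are e,e in one chair and a,a in the other.
Chair I (nitro axial, ethynyl axial): E = 1.59 kcal/mol.
Chair II (nitro equatorial, ethynyl equatorial): E = 0.00 kcal/mol.
ΔE = 1.59 − 0.00 = 1.59 kcal/mol; chair II is more stable.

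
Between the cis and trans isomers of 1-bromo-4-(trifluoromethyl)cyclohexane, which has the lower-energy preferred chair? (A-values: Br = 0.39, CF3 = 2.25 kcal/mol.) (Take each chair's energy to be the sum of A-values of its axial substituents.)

At 1,4 positions (parity opposite): cis → (a,e or e,a); trans → (e,e or a,a).
Best chair for cis: E = 0.39 kcal/mol; best chair for trans: E = 0.00 kcal/mol.
The trans isomer is lower by 0.39 kcal/mol.

trans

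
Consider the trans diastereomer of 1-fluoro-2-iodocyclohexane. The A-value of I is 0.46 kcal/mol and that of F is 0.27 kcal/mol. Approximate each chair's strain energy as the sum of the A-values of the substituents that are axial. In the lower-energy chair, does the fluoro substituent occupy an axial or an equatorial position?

equatorial

C1 and C2 have opposite parity, so for the trans isomer the two substituents are e,e in one chair and a,a in the other.
Chair I (iodo axial, fluoro axial): E = 0.73 kcal/mol.
Chair II (iodo equatorial, fluoro equatorial): E = 0.00 kcal/mol.
Chair II is the more stable (lower-energy) conformer, and in that chair the fluoro group is equatorial.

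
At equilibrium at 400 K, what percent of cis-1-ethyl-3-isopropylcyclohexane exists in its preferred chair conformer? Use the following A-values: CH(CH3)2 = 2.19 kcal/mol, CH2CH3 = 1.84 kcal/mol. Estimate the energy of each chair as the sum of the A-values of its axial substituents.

99.4%

C1 and C3 have the same parity, so for the cis isomer the two substituents are e,e in one chair and a,a in the other.
Chair I (isopropyl axial, ethyl axial): E = 4.03 kcal/mol; chair II (isopropyl equatorial, ethyl equatorial): E = 0.00 kcal/mol.
ΔG = 4.03 kcal/mol between the two chairs.
K = exp(ΔG/RT) with R = 1.987×10⁻³ kcal mol⁻¹ K⁻¹ and T = 400 K gives K ≈ 159.
Fraction in the lower-energy chair = K/(K+1) = 99.4%.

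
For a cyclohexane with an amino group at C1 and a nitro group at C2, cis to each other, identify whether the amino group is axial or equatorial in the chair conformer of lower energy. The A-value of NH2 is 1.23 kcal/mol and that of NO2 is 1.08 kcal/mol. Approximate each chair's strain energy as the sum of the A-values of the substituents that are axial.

equatorial

C1 and C2 have opposite parity, so for the cis isomer the two substituents are one axial and one equatorial in each chair.
Chair I (amino axial, nitro equatorial): E = 1.23 kcal/mol.
Chair II (amino equatorial, nitro axial): E = 1.08 kcal/mol.
Chair II is the more stable (lower-energy) conformer, and in that chair the amino group is equatorial.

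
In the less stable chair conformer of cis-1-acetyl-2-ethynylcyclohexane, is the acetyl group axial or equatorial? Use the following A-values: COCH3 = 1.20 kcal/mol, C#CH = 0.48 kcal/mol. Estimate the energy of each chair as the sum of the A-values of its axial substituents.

axial

C1 and C2 have opposite parity, so for the cis isomer the two substituents are one axial and one equatorial in each chair.
Chair I (acetyl axial, ethynyl equatorial): E = 1.20 kcal/mol.
Chair II (acetyl equatorial, ethynyl axial): E = 0.48 kcal/mol.
Chair I is the less stable (higher-energy) conformer, and in that chair the acetyl group is axial.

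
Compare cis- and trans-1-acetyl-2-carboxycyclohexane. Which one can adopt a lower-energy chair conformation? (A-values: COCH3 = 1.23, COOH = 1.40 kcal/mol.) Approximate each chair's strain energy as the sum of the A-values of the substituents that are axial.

trans

At 1,2 positions (parity opposite): cis → (a,e or e,a); trans → (e,e or a,a).
Best chair for cis: E = 1.23 kcal/mol; best chair for trans: E = 0.00 kcal/mol.
The trans isomer is lower by 1.23 kcal/mol.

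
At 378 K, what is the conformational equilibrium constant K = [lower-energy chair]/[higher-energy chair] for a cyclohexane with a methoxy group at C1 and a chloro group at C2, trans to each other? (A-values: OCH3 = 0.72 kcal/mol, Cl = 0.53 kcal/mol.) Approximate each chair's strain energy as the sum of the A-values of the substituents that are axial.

C1 and C2 have opposite parity, so for the trans isomer the two substituents are e,e in one chair and a,a in the other.
Chair I (methoxy axial, chloro axial): E = 1.25 kcal/mol; chair II (methoxy equatorial, chloro equatorial): E = 0.00 kcal/mol.
ΔG = 1.25 kcal/mol between the two chairs.
K = exp(ΔG/RT) with R = 1.987×10⁻³ kcal mol⁻¹ K⁻¹ and T = 378 K gives K ≈ 5.28.

K ≈ 5.28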